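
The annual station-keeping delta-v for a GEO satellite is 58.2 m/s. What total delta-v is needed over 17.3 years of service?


dV = rate * years = 58.2 * 17.3
dV = 1006.8600 m/s

1006.8600 m/s


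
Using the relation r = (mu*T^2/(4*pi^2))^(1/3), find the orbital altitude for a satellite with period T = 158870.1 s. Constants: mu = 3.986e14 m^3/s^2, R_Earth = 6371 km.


T = 158870.1 s
r = (mu*T^2/(4*pi^2))^(1/3) = (3.986e14 * 158870.1^2 / (4*pi^2))^(1/3)
r = 6.3399714e+07 m = 63399.7140 km
alt = r - R_E = 63399.7140 - 6371 = 57028.7140 km

57028.7140 km


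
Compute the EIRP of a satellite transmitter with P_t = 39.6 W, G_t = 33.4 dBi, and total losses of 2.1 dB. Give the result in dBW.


Pt = 39.6 W = 15.9770 dBW
EIRP = Pt_dBW + Gt - losses = 15.9770 + 33.4 - 2.1 = 47.2770 dBW

47.2770 dBW


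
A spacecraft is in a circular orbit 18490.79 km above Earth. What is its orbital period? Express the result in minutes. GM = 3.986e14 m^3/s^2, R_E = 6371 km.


r = 24861.7900 km = 2.486179e+07 m
T = 2*pi*sqrt(r^3/mu) = 2*pi*sqrt(1.5367286e+22 / 3.986e14)
T = 39013.0417 s = 650.2174 min

650.2174 minutes


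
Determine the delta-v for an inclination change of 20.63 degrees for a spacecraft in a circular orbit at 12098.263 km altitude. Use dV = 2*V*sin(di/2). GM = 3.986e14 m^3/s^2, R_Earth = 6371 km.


r = 18469.2630 km = 1.8469263e+07 m
V = sqrt(mu/r) = 4645.6219 m/s
di = 20.63 deg = 0.3600614 rad
dV = 2*V*sin(di/2) = 2*4645.6219*sin(0.1800307)
dV = 1663.6882 m/s = 1.6637 km/s

1.6637 km/s


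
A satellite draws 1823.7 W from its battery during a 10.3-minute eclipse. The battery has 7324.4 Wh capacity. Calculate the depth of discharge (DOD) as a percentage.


E_used = P * t / 60 = 1823.7 * 10.3 / 60 = 313.0685 Wh
DOD = E_used / E_total * 100 = 313.0685 / 7324.4 * 100
DOD = 4.2743 %

4.2743 %


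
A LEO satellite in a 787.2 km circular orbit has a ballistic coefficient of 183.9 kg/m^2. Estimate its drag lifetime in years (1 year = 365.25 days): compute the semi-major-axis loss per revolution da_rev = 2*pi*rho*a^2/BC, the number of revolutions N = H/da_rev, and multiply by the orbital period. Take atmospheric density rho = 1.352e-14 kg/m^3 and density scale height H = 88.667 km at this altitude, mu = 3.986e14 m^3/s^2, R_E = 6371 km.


a = R_E + alt = 7158.2000 km = 7.1582e+06 m
da_rev = 2*pi*rho*a^2/BC = 2*pi*1.352e-14*(7.1582e+06)^2/183.9 = 0.0236691405 m per revolution
N = H/da_rev = 88667.0000 m / 0.0236691405 m = 3.7461014e+06 revolutions
P = 2*pi*sqrt(a^3/mu) = 6027.2189 s
lifetime = N*P = 3.7461014e+06 * 6027.2189 = 2.2578573e+10 s = 261326.0767 days
years = 261326.0767 / 365.25 = 715.4718 years

715.4718 years


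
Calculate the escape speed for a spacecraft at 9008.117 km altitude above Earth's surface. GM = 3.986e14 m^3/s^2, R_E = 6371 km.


r = 6371.0 + 9008.117 = 15379.1170 km = 1.5379117e+07 m
v_esc = sqrt(2*mu/r) = sqrt(2*3.986e14 / 1.5379117e+07)
v_esc = 7199.7588 m/s = 7.1998 km/s

7.1998 km/s


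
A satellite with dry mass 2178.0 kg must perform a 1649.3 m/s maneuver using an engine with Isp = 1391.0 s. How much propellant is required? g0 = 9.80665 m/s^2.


ve = Isp * g0 = 1391.0 * 9.80665 = 13641.050150 m/s
mass ratio = exp(dv/ve) = exp(1649.3/13641.050150) = 1.12852008
m_prop = m_dry * (mr - 1) = 2178.0 * (1.12852008 - 1)
m_prop = 279.9167 kg

279.9167 kg


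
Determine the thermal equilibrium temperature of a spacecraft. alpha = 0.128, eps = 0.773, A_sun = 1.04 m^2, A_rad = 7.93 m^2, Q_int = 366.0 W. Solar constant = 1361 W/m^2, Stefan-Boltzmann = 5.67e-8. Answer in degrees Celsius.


Numerator = alpha*S*A_sun + Q_int = 0.128*1361*1.04 + 366.0 = 547.1763 W
Denominator = eps*sigma*A_rad = 0.773*5.67e-8*7.93 = 3.4756476e-07 W/K^4
T^4 = 1.5743147e+09 K^4
T = 199.1925 K = -73.9575 C

-73.9575 degrees Celsius


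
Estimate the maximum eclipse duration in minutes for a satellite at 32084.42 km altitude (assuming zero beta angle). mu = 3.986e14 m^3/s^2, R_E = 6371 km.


r = 38455.4200 km
T = 1250.8243 min
Eclipse fraction = arcsin(R_E/r)/pi = arcsin(6371.0000/38455.4200)/pi
= arcsin(0.1656724)/pi = 0.05297942
Eclipse duration = 0.05297942 * 1250.8243 = 66.2679 min

66.2679 minutes


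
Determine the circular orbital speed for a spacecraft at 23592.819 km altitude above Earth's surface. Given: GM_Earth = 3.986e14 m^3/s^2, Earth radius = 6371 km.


r = R_E + alt = 6371.0 + 23592.819 = 29963.8190 km = 2.9963819e+07 m
v = sqrt(mu/r) = sqrt(3.986e14 / 2.9963819e+07) = 3647.2881 m/s = 3.6473 km/s

3.6473 km/s


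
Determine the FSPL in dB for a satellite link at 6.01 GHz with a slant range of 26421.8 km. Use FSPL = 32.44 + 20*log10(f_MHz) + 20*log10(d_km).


f = 6.01 GHz = 6010.0000 MHz
d = 26421.8 km
FSPL = 32.44 + 20*log10(6010.0000) + 20*log10(26421.8)
FSPL = 32.44 + 75.5775 + 88.4392
FSPL = 196.4567 dB

196.4567 dB


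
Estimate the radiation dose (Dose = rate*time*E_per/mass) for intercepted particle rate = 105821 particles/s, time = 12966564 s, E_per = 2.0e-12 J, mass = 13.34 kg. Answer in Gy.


Total energy deposited = rate * time * E_per
  = 105821 * 12966564 * 2.0e-12 = 2.7443 J
Dose = E_total / mass = 2.7443 / 13.34
Dose = 0.2057174 Gy

0.2057 Gy


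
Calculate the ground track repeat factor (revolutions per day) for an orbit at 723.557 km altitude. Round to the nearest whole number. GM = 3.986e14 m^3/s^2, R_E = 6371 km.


r = 7.094557e+06 m
T = 2*pi*sqrt(r^3/mu) = 5947.0165 s = 99.1169 min
revs/day = 1440 / 99.1169 = 14.5283
Rounded: 15 revolutions per day

15 revolutions per day


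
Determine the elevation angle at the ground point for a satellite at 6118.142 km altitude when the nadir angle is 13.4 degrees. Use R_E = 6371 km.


r = R_E + alt = 12489.1420 km
Law of sines in the satellite / Earth-center / ground-point triangle:
  sin(nadir)/R_E = sin(90 + el)/r  =>  cos(el) = (r/R_E)*sin(nadir)
cos(el) = (12489.1420 / 6371.0000) * sin(13.4 deg) = 0.454298
el = arccos(0.454298) = 62.9802 deg
(Earth-central angle = 90 - nadir - el = 13.6198 deg)

62.9802 degrees


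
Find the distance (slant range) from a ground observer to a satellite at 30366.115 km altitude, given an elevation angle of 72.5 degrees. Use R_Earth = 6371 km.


h = 30366.115 km, el = 72.5 deg
d = -R_E*sin(el) + sqrt((R_E*sin(el))^2 + 2*R_E*h + h^2)
d = -6371.0000*sin(1.2654) + sqrt((6371.0000*0.953717)^2 + 2*6371.0000*30366.115 + 30366.115^2)
d = 30610.9970 km

30610.9970 km


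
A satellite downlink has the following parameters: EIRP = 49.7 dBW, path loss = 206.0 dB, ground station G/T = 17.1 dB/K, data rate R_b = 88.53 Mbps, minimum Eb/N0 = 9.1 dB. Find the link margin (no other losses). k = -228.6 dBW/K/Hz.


C/N0 = EIRP - FSPL + G/T - k = 49.7 - 206.0 + 17.1 - (-228.6)
C/N0 = 89.4000 dB-Hz
R_b = 88.53 Mbps = 8.853e+07 bps -> 10*log10(R_b) = 79.4709 dB-Hz
Eb/N0 = C/N0 - 10*log10(R_b) = 89.4000 - 79.4709 = 9.9291 dB
Margin = Eb/N0 - Eb/N0_req = 9.9291 - 9.1 = 0.8290954 dB (link closes)

0.8291 dB


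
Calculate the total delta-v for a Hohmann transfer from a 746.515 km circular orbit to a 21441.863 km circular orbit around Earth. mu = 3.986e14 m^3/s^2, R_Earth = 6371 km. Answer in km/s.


r1 = 7117.5150 km = 7.117515e+06 m
r2 = 27812.8630 km = 2.7812863e+07 m
dv1 = sqrt(mu/r1)*(sqrt(2*r2/(r1+r2)) - 1) = 1960.1722 m/s
dv2 = sqrt(mu/r2)*(1 - sqrt(2*r1/(r1+r2))) = 1368.9932 m/s
total dv = |dv1| + |dv2| = 1960.1722 + 1368.9932 = 3329.1653 m/s = 3.3292 km/s

3.3292 km/s


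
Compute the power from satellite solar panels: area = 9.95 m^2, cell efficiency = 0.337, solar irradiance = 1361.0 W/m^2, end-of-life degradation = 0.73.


P = area * eta * S * degradation
P = 9.95 * 0.337 * 1361.0 * 0.73
P = 3331.4551 W

3331.4551 W


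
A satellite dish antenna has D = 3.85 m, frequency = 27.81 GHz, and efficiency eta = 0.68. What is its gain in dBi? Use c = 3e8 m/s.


lambda = c/f = 3e8 / 2.781e+10 = 0.01078749 m
G = eta*(pi*D/lambda)^2 = 0.68*(pi*3.85/0.01078749)^2
G = 854849.3492 (linear)
G = 10*log10(854849.3492) = 59.3189 dBi

59.3189 dBi


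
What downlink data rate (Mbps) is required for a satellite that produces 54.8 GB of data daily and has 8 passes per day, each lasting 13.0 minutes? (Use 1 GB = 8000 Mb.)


total contact time = 8 * 13.0 * 60 = 6240.0000 s
data = 54.8 GB = 438400.0000 Mb
rate = 438400.0000 / 6240.0000 = 70.2564 Mbps

70.2564 Mbps


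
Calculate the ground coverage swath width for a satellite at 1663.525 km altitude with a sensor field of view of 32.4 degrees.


FOV = 32.4 deg = 0.5654867 rad
swath = 2 * alt * tan(FOV/2) = 2 * 1663.525 * tan(0.2827433)
swath = 2 * 1663.525 * 0.2905269
swath = 966.5974 km

966.5974 km


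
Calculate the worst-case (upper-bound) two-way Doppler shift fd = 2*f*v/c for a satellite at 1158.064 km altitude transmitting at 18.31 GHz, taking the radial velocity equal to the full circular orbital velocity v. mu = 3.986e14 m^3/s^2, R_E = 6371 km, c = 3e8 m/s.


r = 7.529064e+06 m
v = sqrt(mu/r) = 7276.0915 m/s (worst-case radial velocity)
f = 18.31 GHz = 1.831e+10 Hz
fd = 2*f*v/c = 2*1.831e+10*7276.0915/3.0e+08
fd = 888168.2376 Hz

888168.2376 Hz


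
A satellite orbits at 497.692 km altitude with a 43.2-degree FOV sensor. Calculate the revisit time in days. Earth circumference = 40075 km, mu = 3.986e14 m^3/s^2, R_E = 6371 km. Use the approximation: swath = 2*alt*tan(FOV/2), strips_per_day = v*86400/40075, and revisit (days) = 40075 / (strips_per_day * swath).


swath = 2*497.692*tan(0.3769911) = 394.1004 km
v = sqrt(mu/r) = 7617.8361 m/s = 7.6178 km/s
strips/day = v*86400/40075 = 7.6178*86400/40075 = 16.4237
coverage/day = strips * swath = 16.4237 * 394.1004 = 6472.5993 km
revisit = 40075 / 6472.5993 = 6.1915 days

6.1915 days


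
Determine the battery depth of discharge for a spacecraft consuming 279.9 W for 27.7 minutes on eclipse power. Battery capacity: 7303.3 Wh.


E_used = P * t / 60 = 279.9 * 27.7 / 60 = 129.2205 Wh
DOD = E_used / E_total * 100 = 129.2205 / 7303.3 * 100
DOD = 1.7693 %

1.7693 %


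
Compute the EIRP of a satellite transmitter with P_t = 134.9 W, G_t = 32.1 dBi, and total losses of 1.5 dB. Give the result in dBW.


Pt = 134.9 W = 21.3001 dBW
EIRP = Pt_dBW + Gt - losses = 21.3001 + 32.1 - 1.5 = 51.9001 dBW

51.9001 dBW


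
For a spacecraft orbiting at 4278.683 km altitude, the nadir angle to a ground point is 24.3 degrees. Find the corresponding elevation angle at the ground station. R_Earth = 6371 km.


r = R_E + alt = 10649.6830 km
Law of sines in the satellite / Earth-center / ground-point triangle:
  sin(nadir)/R_E = sin(90 + el)/r  =>  cos(el) = (r/R_E)*sin(nadir)
cos(el) = (10649.6830 / 6371.0000) * sin(24.3 deg) = 0.6878822
el = arccos(0.6878822) = 46.5373 deg
(Earth-central angle = 90 - nadir - el = 19.1627 deg)

46.5373 degrees


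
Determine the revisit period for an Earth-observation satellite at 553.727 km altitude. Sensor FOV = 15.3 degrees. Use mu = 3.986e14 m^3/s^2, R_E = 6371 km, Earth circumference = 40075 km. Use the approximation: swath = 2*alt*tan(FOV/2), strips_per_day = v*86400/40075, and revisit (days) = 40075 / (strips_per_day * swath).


swath = 2*553.727*tan(0.1335177) = 148.7497 km
v = sqrt(mu/r) = 7586.9517 m/s = 7.5870 km/s
strips/day = v*86400/40075 = 7.5870*86400/40075 = 16.3571
coverage/day = strips * swath = 16.3571 * 148.7497 = 2433.1200 km
revisit = 40075 / 2433.1200 = 16.4706 days

16.4706 days


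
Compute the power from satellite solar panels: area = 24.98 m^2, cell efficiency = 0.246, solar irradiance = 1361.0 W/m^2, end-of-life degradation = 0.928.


P = area * eta * S * degradation
P = 24.98 * 0.246 * 1361.0 * 0.928
P = 7761.2852 W

7761.2852 W


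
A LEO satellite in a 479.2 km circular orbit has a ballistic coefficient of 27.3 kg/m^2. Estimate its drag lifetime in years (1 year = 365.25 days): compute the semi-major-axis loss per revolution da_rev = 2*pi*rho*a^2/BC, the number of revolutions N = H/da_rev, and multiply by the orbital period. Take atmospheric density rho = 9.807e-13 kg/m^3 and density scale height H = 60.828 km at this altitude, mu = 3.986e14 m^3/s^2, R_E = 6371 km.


a = R_E + alt = 6850.2000 km = 6.8502e+06 m
da_rev = 2*pi*rho*a^2/BC = 2*pi*9.807e-13*(6.8502e+06)^2/27.3 = 10.591559 m per revolution
N = H/da_rev = 60828.0000 m / 10.591559 m = 5743.0638 revolutions
P = 2*pi*sqrt(a^3/mu) = 5642.4289 s
lifetime = N*P = 5743.0638 * 5642.4289 = 3.2404829e+07 s = 375.0559 days
years = 375.0559 / 365.25 = 1.0268 years

1.0268 years


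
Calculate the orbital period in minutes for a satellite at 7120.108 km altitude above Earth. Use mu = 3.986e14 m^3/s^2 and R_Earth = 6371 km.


r = 13491.1080 km = 1.3491108e+07 m
T = 2*pi*sqrt(r^3/mu) = 2*pi*sqrt(2.4555165e+21 / 3.986e14)
T = 15594.9020 s = 259.9150 min

259.9150 minutes


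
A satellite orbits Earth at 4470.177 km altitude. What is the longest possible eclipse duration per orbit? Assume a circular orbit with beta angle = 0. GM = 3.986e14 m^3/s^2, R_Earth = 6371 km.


r = 10841.1770 km
T = 187.2296 min
Eclipse fraction = arcsin(R_E/r)/pi = arcsin(6371.0000/10841.1770)/pi
= arcsin(0.5876668)/pi = 0.1999534
Eclipse duration = 0.1999534 * 187.2296 = 37.4372 min

37.4372 minutes


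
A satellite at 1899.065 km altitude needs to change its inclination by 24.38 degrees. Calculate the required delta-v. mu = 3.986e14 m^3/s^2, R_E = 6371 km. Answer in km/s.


r = 8270.0650 km = 8.270065e+06 m
V = sqrt(mu/r) = 6942.4728 m/s
di = 24.38 deg = 0.4255113 rad
dV = 2*V*sin(di/2) = 2*6942.4728*sin(0.2127556)
dV = 2931.8646 m/s = 2.9319 km/s

2.9319 km/s


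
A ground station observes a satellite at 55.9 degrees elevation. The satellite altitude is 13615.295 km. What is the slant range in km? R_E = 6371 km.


h = 13615.295 km, el = 55.9 deg
d = -R_E*sin(el) + sqrt((R_E*sin(el))^2 + 2*R_E*h + h^2)
d = -6371.0000*sin(0.9756391) + sqrt((6371.0000*0.8280603)^2 + 2*6371.0000*13615.295 + 13615.295^2)
d = 14388.9645 km

14388.9645 km


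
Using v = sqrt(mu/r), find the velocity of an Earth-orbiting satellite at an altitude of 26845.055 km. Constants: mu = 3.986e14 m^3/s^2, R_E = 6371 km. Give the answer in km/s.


r = R_E + alt = 6371.0 + 26845.055 = 33216.0550 km = 3.3216055e+07 m
v = sqrt(mu/r) = sqrt(3.986e14 / 3.3216055e+07) = 3464.1335 m/s = 3.4641 km/s

3.4641 km/s


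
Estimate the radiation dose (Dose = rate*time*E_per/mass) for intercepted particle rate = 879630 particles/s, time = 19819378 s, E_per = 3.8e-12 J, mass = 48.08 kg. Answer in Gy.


Total energy deposited = rate * time * E_per
  = 879630 * 19819378 * 3.8e-12 = 66.2481 J
Dose = E_total / mass = 66.2481 / 48.08
Dose = 1.3779 Gy

1.3779 Gy


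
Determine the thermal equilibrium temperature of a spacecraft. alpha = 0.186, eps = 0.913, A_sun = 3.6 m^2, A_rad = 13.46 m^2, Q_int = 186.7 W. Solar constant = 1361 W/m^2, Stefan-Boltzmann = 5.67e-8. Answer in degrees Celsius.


Numerator = alpha*S*A_sun + Q_int = 0.186*1361*3.6 + 186.7 = 1098.0256 W
Denominator = eps*sigma*A_rad = 0.913*5.67e-8*13.46 = 6.9678517e-07 W/K^4
T^4 = 1.5758453e+09 K^4
T = 199.2409 K = -73.9091 C

-73.9091 degrees Celsius


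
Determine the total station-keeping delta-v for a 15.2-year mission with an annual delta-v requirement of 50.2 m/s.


dV = rate * years = 50.2 * 15.2
dV = 763.0400 m/s

763.0400 m/s


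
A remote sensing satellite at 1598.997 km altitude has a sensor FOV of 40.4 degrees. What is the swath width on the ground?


FOV = 40.4 deg = 0.705113 rad
swath = 2 * alt * tan(FOV/2) = 2 * 1598.997 * tan(0.3525565)
swath = 2 * 1598.997 * 0.3679284
swath = 1176.6327 km

1176.6327 km


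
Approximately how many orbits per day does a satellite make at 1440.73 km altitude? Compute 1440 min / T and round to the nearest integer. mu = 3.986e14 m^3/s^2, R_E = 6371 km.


r = 7.81173e+06 m
T = 2*pi*sqrt(r^3/mu) = 6871.1916 s = 114.5199 min
revs/day = 1440 / 114.5199 = 12.5742
Rounded: 13 revolutions per day

13 revolutions per day


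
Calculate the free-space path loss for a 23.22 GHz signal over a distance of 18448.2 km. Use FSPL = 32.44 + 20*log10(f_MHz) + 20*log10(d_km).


f = 23.22 GHz = 23220.0000 MHz
d = 18448.2 km
FSPL = 32.44 + 20*log10(23220.0000) + 20*log10(18448.2)
FSPL = 32.44 + 87.3172 + 85.3191
FSPL = 205.0763 dB

205.0763 dB


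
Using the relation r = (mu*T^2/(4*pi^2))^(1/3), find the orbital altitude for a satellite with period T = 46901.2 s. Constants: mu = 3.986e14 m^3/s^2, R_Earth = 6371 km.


T = 46901.2 s
r = (mu*T^2/(4*pi^2))^(1/3) = (3.986e14 * 46901.2^2 / (4*pi^2))^(1/3)
r = 2.81092e+07 m = 28109.2002 km
alt = r - R_E = 28109.2002 - 6371 = 21738.2002 km

21738.2002 km


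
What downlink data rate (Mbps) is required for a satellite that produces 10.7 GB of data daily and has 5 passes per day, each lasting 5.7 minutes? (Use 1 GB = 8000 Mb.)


total contact time = 5 * 5.7 * 60 = 1710.0000 s
data = 10.7 GB = 85600.0000 Mb
rate = 85600.0000 / 1710.0000 = 50.0585 Mbps

50.0585 Mbps


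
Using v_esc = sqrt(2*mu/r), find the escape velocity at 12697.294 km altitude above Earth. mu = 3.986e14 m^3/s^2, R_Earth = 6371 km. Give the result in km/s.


r = 6371.0 + 12697.294 = 19068.2940 km = 1.9068294e+07 m
v_esc = sqrt(2*mu/r) = sqrt(2*3.986e14 / 1.9068294e+07)
v_esc = 6465.8813 m/s = 6.4659 km/s

6.4659 km/s


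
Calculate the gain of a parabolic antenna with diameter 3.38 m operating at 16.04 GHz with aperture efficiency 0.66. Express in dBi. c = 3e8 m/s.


lambda = c/f = 3e8 / 1.604e+10 = 0.01870324 m
G = eta*(pi*D/lambda)^2 = 0.66*(pi*3.38/0.01870324)^2
G = 212737.1320 (linear)
G = 10*log10(212737.1320) = 53.2784 dBi

53.2784 dBi


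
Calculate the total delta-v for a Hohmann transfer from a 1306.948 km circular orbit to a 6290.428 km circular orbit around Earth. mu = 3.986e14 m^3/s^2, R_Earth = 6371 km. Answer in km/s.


r1 = 7677.9480 km = 7.677948e+06 m
r2 = 12661.4280 km = 1.2661428e+07 m
dv1 = sqrt(mu/r1)*(sqrt(2*r2/(r1+r2)) - 1) = 834.3839 m/s
dv2 = sqrt(mu/r2)*(1 - sqrt(2*r1/(r1+r2))) = 735.5917 m/s
total dv = |dv1| + |dv2| = 834.3839 + 735.5917 = 1569.9756 m/s = 1.5700 km/s

1.5700 km/s


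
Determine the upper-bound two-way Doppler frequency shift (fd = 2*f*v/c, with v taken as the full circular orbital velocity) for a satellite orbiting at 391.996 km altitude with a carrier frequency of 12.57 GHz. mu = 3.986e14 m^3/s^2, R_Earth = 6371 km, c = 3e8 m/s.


r = 6.762996e+06 m
v = sqrt(mu/r) = 7677.1333 m/s (worst-case radial velocity)
f = 12.57 GHz = 1.257e+10 Hz
fd = 2*f*v/c = 2*1.257e+10*7677.1333/3.0e+08
fd = 643343.7712 Hz

643343.7712 Hz


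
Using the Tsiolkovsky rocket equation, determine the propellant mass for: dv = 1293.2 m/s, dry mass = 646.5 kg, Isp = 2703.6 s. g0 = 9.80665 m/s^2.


ve = Isp * g0 = 2703.6 * 9.80665 = 26513.258940 m/s
mass ratio = exp(dv/ve) = exp(1293.2/26513.258940) = 1.04998470
m_prop = m_dry * (mr - 1) = 646.5 * (1.04998470 - 1)
m_prop = 32.3151 kg

32.3151 kg


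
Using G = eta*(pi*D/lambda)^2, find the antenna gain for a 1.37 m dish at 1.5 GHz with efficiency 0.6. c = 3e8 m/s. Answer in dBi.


lambda = c/f = 3e8 / 1.5e+09 = 0.2000 m
G = eta*(pi*D/lambda)^2 = 0.6*(pi*1.37/0.2000)^2
G = 277.8639 (linear)
G = 10*log10(277.8639) = 24.4383 dBi

24.4383 dBi


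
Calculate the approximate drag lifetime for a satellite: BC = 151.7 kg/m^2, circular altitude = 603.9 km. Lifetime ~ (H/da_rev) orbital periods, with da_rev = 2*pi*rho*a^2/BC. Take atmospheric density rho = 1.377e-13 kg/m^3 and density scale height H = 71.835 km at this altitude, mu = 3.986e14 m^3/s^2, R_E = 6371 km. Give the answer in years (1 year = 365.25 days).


a = R_E + alt = 6974.9000 km = 6.9749e+06 m
da_rev = 2*pi*rho*a^2/BC = 2*pi*1.377e-13*(6.9749e+06)^2/151.7 = 0.277462438 m per revolution
N = H/da_rev = 71835.0000 m / 0.277462438 m = 258899.9087 revolutions
P = 2*pi*sqrt(a^3/mu) = 5797.1989 s
lifetime = N*P = 258899.9087 * 5797.1989 = 1.5008943e+09 s = 17371.4613 days
years = 17371.4613 / 365.25 = 47.5605 years

47.5605 years


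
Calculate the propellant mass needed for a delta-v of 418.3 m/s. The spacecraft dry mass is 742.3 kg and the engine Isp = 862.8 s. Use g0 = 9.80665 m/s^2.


ve = Isp * g0 = 862.8 * 9.80665 = 8461.177620 m/s
mass ratio = exp(dv/ve) = exp(418.3/8461.177620) = 1.05067999
m_prop = m_dry * (mr - 1) = 742.3 * (1.05067999 - 1)
m_prop = 37.6198 kg

37.6198 kg


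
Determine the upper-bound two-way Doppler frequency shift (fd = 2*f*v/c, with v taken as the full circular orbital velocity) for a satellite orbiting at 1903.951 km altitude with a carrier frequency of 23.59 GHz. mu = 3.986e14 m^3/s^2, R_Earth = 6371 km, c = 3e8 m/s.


r = 8.274951e+06 m
v = sqrt(mu/r) = 6940.4229 m/s (worst-case radial velocity)
f = 23.59 GHz = 2.359e+10 Hz
fd = 2*f*v/c = 2*2.359e+10*6940.4229/3.0e+08
fd = 1.0914972e+06 Hz

1.0915e+06 Hz


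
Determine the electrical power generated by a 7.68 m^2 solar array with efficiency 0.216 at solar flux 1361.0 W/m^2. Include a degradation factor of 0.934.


P = area * eta * S * degradation
P = 7.68 * 0.216 * 1361.0 * 0.934
P = 2108.7251 W

2108.7251 W


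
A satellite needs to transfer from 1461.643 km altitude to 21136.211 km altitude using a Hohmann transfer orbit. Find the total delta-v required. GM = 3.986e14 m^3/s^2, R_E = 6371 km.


r1 = 7832.6430 km = 7.832643e+06 m
r2 = 27507.2110 km = 2.7507211e+07 m
dv1 = sqrt(mu/r1)*(sqrt(2*r2/(r1+r2)) - 1) = 1766.9284 m/s
dv2 = sqrt(mu/r2)*(1 - sqrt(2*r1/(r1+r2))) = 1272.2304 m/s
total dv = |dv1| + |dv2| = 1766.9284 + 1272.2304 = 3039.1588 m/s = 3.0392 km/s

3.0392 km/s


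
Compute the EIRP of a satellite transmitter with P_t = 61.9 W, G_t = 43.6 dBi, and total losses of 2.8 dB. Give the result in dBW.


Pt = 61.9 W = 17.9169 dBW
EIRP = Pt_dBW + Gt - losses = 17.9169 + 43.6 - 2.8 = 58.7169 dBW

58.7169 dBW


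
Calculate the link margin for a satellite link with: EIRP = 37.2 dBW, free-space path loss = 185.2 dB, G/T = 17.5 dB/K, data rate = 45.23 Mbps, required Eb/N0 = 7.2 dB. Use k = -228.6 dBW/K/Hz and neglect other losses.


C/N0 = EIRP - FSPL + G/T - k = 37.2 - 185.2 + 17.5 - (-228.6)
C/N0 = 98.1000 dB-Hz
R_b = 45.23 Mbps = 4.523e+07 bps -> 10*log10(R_b) = 76.5543 dB-Hz
Eb/N0 = C/N0 - 10*log10(R_b) = 98.1000 - 76.5543 = 21.5457 dB
Margin = Eb/N0 - Eb/N0_req = 21.5457 - 7.2 = 14.3457 dB (link closes)

14.3457 dB


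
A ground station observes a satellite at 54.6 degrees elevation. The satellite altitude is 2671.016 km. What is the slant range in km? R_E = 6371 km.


h = 2671.016 km, el = 54.6 deg
d = -R_E*sin(el) + sqrt((R_E*sin(el))^2 + 2*R_E*h + h^2)
d = -6371.0000*sin(0.9529498) + sqrt((6371.0000*0.8151278)^2 + 2*6371.0000*2671.016 + 2671.016^2)
d = 3061.3664 km

3061.3664 km


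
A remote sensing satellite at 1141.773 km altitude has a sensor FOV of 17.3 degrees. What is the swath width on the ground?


FOV = 17.3 deg = 0.301942 rad
swath = 2 * alt * tan(FOV/2) = 2 * 1141.773 * tan(0.150971)
swath = 2 * 1141.773 * 0.1521285
swath = 347.3925 km

347.3925 km


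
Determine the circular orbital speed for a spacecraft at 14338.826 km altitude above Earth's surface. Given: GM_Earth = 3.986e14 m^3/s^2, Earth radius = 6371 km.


r = R_E + alt = 6371.0 + 14338.826 = 20709.8260 km = 2.0709826e+07 m
v = sqrt(mu/r) = sqrt(3.986e14 / 2.0709826e+07) = 4387.1292 m/s = 4.3871 km/s

4.3871 km/s


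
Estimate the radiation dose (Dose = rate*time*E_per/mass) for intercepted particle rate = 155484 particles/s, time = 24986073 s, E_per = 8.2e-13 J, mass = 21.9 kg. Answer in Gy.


Total energy deposited = rate * time * E_per
  = 155484 * 24986073 * 8.2e-13 = 3.1856 J
Dose = E_total / mass = 3.1856 / 21.9
Dose = 0.1454633 Gy

0.1455 Gy


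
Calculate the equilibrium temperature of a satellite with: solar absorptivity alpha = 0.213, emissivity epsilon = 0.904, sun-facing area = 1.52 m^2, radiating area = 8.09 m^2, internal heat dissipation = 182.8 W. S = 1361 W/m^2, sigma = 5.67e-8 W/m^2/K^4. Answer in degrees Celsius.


Numerator = alpha*S*A_sun + Q_int = 0.213*1361*1.52 + 182.8 = 623.4374 W
Denominator = eps*sigma*A_rad = 0.904*5.67e-8*8.09 = 4.1466751e-07 W/K^4
T^4 = 1.5034632e+09 K^4
T = 196.9125 K = -76.2375 C

-76.2375 degrees Celsius


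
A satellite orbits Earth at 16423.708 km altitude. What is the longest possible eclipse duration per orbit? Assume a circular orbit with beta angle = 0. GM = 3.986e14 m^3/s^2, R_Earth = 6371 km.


r = 22794.7080 km
T = 570.8356 min
Eclipse fraction = arcsin(R_E/r)/pi = arcsin(6371.0000/22794.7080)/pi
= arcsin(0.2794947)/pi = 0.09016694
Eclipse duration = 0.09016694 * 570.8356 = 51.4705 min

51.4705 minutes


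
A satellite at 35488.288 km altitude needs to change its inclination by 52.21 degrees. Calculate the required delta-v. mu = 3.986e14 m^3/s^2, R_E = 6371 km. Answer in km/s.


r = 41859.2880 km = 4.1859288e+07 m
V = sqrt(mu/r) = 3085.8352 m/s
di = 52.21 deg = 0.9112364 rad
dV = 2*V*sin(di/2) = 2*3085.8352*sin(0.4556182)
dV = 2715.6432 m/s = 2.7156 km/s

2.7156 km/s


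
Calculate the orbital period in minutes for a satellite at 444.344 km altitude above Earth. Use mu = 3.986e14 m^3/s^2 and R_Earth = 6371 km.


r = 6815.3440 km = 6.815344e+06 m
T = 2*pi*sqrt(r^3/mu) = 2*pi*sqrt(3.1656533e+20 / 3.986e14)
T = 5599.4181 s = 93.3236 min

93.3236 minutes


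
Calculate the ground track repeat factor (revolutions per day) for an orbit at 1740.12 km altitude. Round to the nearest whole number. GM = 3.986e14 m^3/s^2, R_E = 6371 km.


r = 8.11112e+06 m
T = 2*pi*sqrt(r^3/mu) = 7269.9674 s = 121.1661 min
revs/day = 1440 / 121.1661 = 11.8845
Rounded: 12 revolutions per day

12 revolutions per day


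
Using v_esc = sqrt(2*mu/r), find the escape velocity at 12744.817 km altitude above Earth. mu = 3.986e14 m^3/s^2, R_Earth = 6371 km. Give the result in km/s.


r = 6371.0 + 12744.817 = 19115.8170 km = 1.9115817e+07 m
v_esc = sqrt(2*mu/r) = sqrt(2*3.986e14 / 1.9115817e+07)
v_esc = 6457.8390 m/s = 6.4578 km/s

6.4578 km/s


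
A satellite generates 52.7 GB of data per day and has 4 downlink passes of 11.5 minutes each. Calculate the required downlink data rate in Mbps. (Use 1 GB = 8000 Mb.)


total contact time = 4 * 11.5 * 60 = 2760.0000 s
data = 52.7 GB = 421600.0000 Mb
rate = 421600.0000 / 2760.0000 = 152.7536 Mbps

152.7536 Mbps


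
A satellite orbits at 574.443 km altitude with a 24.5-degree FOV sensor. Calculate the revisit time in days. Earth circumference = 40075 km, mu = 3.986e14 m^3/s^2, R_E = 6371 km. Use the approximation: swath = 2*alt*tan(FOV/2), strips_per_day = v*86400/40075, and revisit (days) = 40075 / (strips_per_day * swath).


swath = 2*574.443*tan(0.2138028) = 249.4476 km
v = sqrt(mu/r) = 7575.6285 m/s = 7.5756 km/s
strips/day = v*86400/40075 = 7.5756*86400/40075 = 16.3327
coverage/day = strips * swath = 16.3327 * 249.4476 = 4074.1613 km
revisit = 40075 / 4074.1613 = 9.8364 days

9.8364 days


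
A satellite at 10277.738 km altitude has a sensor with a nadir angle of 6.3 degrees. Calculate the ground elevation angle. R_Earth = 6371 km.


r = R_E + alt = 16648.7380 km
Law of sines in the satellite / Earth-center / ground-point triangle:
  sin(nadir)/R_E = sin(90 + el)/r  =>  cos(el) = (r/R_E)*sin(nadir)
cos(el) = (16648.7380 / 6371.0000) * sin(6.3 deg) = 0.2867584
el = arccos(0.2867584) = 73.3360 deg
(Earth-central angle = 90 - nadir - el = 10.3640 deg)

73.3360 degrees


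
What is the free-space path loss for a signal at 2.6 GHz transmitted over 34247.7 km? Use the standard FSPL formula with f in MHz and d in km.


f = 2.6 GHz = 2600.0000 MHz
d = 34247.7 km
FSPL = 32.44 + 20*log10(2600.0000) + 20*log10(34247.7)
FSPL = 32.44 + 68.2995 + 90.6926
FSPL = 191.4321 dB

191.4321 dB


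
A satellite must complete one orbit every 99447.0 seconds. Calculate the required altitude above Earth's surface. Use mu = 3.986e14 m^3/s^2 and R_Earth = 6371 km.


T = 99447.0 s
r = (mu*T^2/(4*pi^2))^(1/3) = (3.986e14 * 99447.0^2 / (4*pi^2))^(1/3)
r = 4.6393127e+07 m = 46393.1267 km
alt = r - R_E = 46393.1267 - 6371 = 40022.1267 km

40022.1267 km


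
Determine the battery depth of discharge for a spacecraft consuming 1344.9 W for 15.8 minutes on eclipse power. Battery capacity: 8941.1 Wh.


E_used = P * t / 60 = 1344.9 * 15.8 / 60 = 354.1570 Wh
DOD = E_used / E_total * 100 = 354.1570 / 8941.1 * 100
DOD = 3.9610 %

3.9610 %


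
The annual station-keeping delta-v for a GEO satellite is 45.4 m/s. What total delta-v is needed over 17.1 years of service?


dV = rate * years = 45.4 * 17.1
dV = 776.3400 m/s

776.3400 m/s


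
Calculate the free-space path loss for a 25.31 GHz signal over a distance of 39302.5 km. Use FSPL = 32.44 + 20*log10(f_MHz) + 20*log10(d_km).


f = 25.31 GHz = 25310.0000 MHz
d = 39302.5 km
FSPL = 32.44 + 20*log10(25310.0000) + 20*log10(39302.5)
FSPL = 32.44 + 88.0658 + 91.8884
FSPL = 212.3942 dB

212.3942 dB


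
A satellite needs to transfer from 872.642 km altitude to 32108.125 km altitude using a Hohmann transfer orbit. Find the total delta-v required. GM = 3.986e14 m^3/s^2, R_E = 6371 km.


r1 = 7243.6420 km = 7.243642e+06 m
r2 = 38479.1250 km = 3.8479125e+07 m
dv1 = sqrt(mu/r1)*(sqrt(2*r2/(r1+r2)) - 1) = 2205.8519 m/s
dv2 = sqrt(mu/r2)*(1 - sqrt(2*r1/(r1+r2))) = 1406.8313 m/s
total dv = |dv1| + |dv2| = 2205.8519 + 1406.8313 = 3612.6832 m/s = 3.6127 km/s

3.6127 km/s


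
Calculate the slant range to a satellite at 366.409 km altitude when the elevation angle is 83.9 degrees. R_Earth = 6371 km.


h = 366.409 km, el = 83.9 deg
d = -R_E*sin(el) + sqrt((R_E*sin(el))^2 + 2*R_E*h + h^2)
d = -6371.0000*sin(1.4643) + sqrt((6371.0000*0.9943379)^2 + 2*6371.0000*366.409 + 366.409^2)
d = 368.3811 km

368.3811 km


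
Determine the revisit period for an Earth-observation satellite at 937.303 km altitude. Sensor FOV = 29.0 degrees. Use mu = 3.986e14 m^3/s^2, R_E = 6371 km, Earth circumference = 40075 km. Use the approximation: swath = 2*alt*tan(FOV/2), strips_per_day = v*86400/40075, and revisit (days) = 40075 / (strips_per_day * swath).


swath = 2*937.303*tan(0.2530727) = 484.8061 km
v = sqrt(mu/r) = 7385.1679 m/s = 7.3852 km/s
strips/day = v*86400/40075 = 7.3852*86400/40075 = 15.9221
coverage/day = strips * swath = 15.9221 * 484.8061 = 7719.1351 km
revisit = 40075 / 7719.1351 = 5.1916 days

5.1916 days


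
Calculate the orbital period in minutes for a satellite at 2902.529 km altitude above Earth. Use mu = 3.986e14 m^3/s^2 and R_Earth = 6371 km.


r = 9273.5290 km = 9.273529e+06 m
T = 2*pi*sqrt(r^3/mu) = 2*pi*sqrt(7.975081e+20 / 3.986e14)
T = 8887.4828 s = 148.1247 min

148.1247 minutes


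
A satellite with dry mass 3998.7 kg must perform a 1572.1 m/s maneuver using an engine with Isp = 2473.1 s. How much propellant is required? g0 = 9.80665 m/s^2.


ve = Isp * g0 = 2473.1 * 9.80665 = 24252.826115 m/s
mass ratio = exp(dv/ve) = exp(1572.1/24252.826115) = 1.06696835
m_prop = m_dry * (mr - 1) = 3998.7 * (1.06696835 - 1)
m_prop = 267.7864 kg

267.7864 kg


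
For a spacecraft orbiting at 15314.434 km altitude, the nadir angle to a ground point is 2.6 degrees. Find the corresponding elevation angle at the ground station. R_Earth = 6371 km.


r = R_E + alt = 21685.4340 km
Law of sines in the satellite / Earth-center / ground-point triangle:
  sin(nadir)/R_E = sin(90 + el)/r  =>  cos(el) = (r/R_E)*sin(nadir)
cos(el) = (21685.4340 / 6371.0000) * sin(2.6 deg) = 0.1544053
el = arccos(0.1544053) = 81.1177 deg
(Earth-central angle = 90 - nadir - el = 6.2823 deg)

81.1177 degrees


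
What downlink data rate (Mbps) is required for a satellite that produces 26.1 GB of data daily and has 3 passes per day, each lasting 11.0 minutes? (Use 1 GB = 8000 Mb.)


total contact time = 3 * 11.0 * 60 = 1980.0000 s
data = 26.1 GB = 208800.0000 Mb
rate = 208800.0000 / 1980.0000 = 105.4545 Mbps

105.4545 Mbps


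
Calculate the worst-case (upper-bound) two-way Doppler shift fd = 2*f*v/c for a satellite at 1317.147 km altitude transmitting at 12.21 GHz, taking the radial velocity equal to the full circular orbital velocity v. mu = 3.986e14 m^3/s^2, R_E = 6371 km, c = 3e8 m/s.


r = 7.688147e+06 m
v = sqrt(mu/r) = 7200.4196 m/s (worst-case radial velocity)
f = 12.21 GHz = 1.221e+10 Hz
fd = 2*f*v/c = 2*1.221e+10*7200.4196/3.0e+08
fd = 586114.1588 Hz

586114.1588 Hz


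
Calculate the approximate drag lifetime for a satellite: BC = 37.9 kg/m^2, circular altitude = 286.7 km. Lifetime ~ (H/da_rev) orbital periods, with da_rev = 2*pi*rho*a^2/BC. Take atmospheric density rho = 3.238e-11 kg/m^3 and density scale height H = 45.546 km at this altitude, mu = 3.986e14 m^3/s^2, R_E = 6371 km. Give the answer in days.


a = R_E + alt = 6657.7000 km = 6.6577e+06 m
da_rev = 2*pi*rho*a^2/BC = 2*pi*3.238e-11*(6.6577e+06)^2/37.9 = 237.939172 m per revolution
N = H/da_rev = 45546.0000 m / 237.939172 m = 191.4187 revolutions
P = 2*pi*sqrt(a^3/mu) = 5406.2678 s
lifetime = N*P = 191.4187 * 5406.2678 = 1.0348606e+06 s = 11.9776 days

11.9776 days


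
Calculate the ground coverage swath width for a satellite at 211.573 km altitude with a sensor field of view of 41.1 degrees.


FOV = 41.1 deg = 0.7173303 rad
swath = 2 * alt * tan(FOV/2) = 2 * 211.573 * tan(0.3586652)
swath = 2 * 211.573 * 0.3748797
swath = 158.6288 km

158.6288 km


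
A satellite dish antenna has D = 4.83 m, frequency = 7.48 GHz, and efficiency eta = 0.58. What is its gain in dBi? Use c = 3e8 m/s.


lambda = c/f = 3e8 / 7.48e+09 = 0.04010695 m
G = eta*(pi*D/lambda)^2 = 0.58*(pi*4.83/0.04010695)^2
G = 83019.9919 (linear)
G = 10*log10(83019.9919) = 49.1918 dBi

49.1918 dBi


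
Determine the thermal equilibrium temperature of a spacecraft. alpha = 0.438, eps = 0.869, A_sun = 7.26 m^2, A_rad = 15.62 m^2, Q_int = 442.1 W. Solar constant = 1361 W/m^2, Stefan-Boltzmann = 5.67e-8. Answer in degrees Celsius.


Numerator = alpha*S*A_sun + Q_int = 0.438*1361*7.26 + 442.1 = 4769.9167 W
Denominator = eps*sigma*A_rad = 0.869*5.67e-8*15.62 = 7.6963333e-07 W/K^4
T^4 = 6.1976483e+09 K^4
T = 280.5800 K = 7.4300 C

7.4300 degrees Celsius


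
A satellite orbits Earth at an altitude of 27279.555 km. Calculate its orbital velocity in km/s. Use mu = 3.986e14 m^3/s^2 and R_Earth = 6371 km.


r = R_E + alt = 6371.0 + 27279.555 = 33650.5550 km = 3.3650555e+07 m
v = sqrt(mu/r) = sqrt(3.986e14 / 3.3650555e+07) = 3441.6962 m/s = 3.4417 km/s

3.4417 km/s


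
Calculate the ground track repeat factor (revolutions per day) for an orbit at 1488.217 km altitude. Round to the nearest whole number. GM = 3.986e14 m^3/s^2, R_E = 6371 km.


r = 7.859217e+06 m
T = 2*pi*sqrt(r^3/mu) = 6933.9410 s = 115.5657 min
revs/day = 1440 / 115.5657 = 12.4604
Rounded: 12 revolutions per day

12 revolutions per day


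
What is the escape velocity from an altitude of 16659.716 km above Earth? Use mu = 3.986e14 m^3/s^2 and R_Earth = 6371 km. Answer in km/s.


r = 6371.0 + 16659.716 = 23030.7160 km = 2.3030716e+07 m
v_esc = sqrt(2*mu/r) = sqrt(2*3.986e14 / 2.3030716e+07)
v_esc = 5883.4210 m/s = 5.8834 km/s

5.8834 km/s


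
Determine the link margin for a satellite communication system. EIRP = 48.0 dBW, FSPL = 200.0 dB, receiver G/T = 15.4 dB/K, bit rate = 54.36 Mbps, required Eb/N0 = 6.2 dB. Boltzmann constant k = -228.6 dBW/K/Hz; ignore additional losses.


C/N0 = EIRP - FSPL + G/T - k = 48.0 - 200.0 + 15.4 - (-228.6)
C/N0 = 92.0000 dB-Hz
R_b = 54.36 Mbps = 5.436e+07 bps -> 10*log10(R_b) = 77.3528 dB-Hz
Eb/N0 = C/N0 - 10*log10(R_b) = 92.0000 - 77.3528 = 14.6472 dB
Margin = Eb/N0 - Eb/N0_req = 14.6472 - 6.2 = 8.4472 dB (link closes)

8.4472 dB


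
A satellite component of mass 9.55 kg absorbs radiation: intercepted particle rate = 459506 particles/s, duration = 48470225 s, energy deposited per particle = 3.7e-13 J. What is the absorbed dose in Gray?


Total energy deposited = rate * time * E_per
  = 459506 * 48470225 * 3.7e-13 = 8.2408 J
Dose = E_total / mass = 8.2408 / 9.55
Dose = 0.8629082 Gy

0.8629 Gy


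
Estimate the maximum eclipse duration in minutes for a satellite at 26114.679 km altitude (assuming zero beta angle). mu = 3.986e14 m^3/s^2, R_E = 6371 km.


r = 32485.6790 km
T = 971.1759 min
Eclipse fraction = arcsin(R_E/r)/pi = arcsin(6371.0000/32485.6790)/pi
= arcsin(0.1961172)/pi = 0.0628333
Eclipse duration = 0.0628333 * 971.1759 = 61.0222 min

61.0222 minutes


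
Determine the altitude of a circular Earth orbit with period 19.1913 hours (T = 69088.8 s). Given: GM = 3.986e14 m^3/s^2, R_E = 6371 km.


T = 69088.8 s
r = (mu*T^2/(4*pi^2))^(1/3) = (3.986e14 * 69088.8^2 / (4*pi^2))^(1/3)
r = 3.6391304e+07 m = 36391.3041 km
alt = r - R_E = 36391.3041 - 6371 = 30020.3041 km

30020.3041 km


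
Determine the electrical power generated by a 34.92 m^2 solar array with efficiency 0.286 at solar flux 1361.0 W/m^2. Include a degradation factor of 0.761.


P = area * eta * S * degradation
P = 34.92 * 0.286 * 1361.0 * 0.761
P = 10343.8699 W

10343.8699 W


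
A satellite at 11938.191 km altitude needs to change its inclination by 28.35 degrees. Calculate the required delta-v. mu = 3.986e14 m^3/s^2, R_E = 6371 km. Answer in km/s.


r = 18309.1910 km = 1.8309191e+07 m
V = sqrt(mu/r) = 4665.8854 m/s
di = 28.35 deg = 0.4948008 rad
dV = 2*V*sin(di/2) = 2*4665.8854*sin(0.2474004)
dV = 2285.2048 m/s = 2.2852 km/s

2.2852 km/s


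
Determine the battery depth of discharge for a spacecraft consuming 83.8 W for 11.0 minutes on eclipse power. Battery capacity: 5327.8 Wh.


E_used = P * t / 60 = 83.8 * 11.0 / 60 = 15.3633 Wh
DOD = E_used / E_total * 100 = 15.3633 / 5327.8 * 100
DOD = 0.2883617 %

0.2884 %


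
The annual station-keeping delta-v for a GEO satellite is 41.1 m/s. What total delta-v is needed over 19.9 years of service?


dV = rate * years = 41.1 * 19.9
dV = 817.8900 m/s

817.8900 m/s


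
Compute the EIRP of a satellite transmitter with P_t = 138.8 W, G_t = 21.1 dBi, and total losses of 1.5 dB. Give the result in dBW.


Pt = 138.8 W = 21.4239 dBW
EIRP = Pt_dBW + Gt - losses = 21.4239 + 21.1 - 1.5 = 41.0239 dBW

41.0239 dBW


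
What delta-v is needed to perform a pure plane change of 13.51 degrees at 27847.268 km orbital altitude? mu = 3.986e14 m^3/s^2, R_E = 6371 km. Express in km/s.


r = 34218.2680 km = 3.4218268e+07 m
V = sqrt(mu/r) = 3413.0263 m/s
di = 13.51 deg = 0.235794 rad
dV = 2*V*sin(di/2) = 2*3413.0263*sin(0.117897)
dV = 802.9080 m/s = 0.802908 km/s

0.8029 km/s


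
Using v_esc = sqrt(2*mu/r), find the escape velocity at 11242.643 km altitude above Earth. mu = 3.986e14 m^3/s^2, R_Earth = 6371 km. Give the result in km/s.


r = 6371.0 + 11242.643 = 17613.6430 km = 1.7613643e+07 m
v_esc = sqrt(2*mu/r) = sqrt(2*3.986e14 / 1.7613643e+07)
v_esc = 6727.5828 m/s = 6.7276 km/s

6.7276 km/s


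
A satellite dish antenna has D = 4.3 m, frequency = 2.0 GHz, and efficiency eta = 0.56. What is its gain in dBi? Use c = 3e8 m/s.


lambda = c/f = 3e8 / 2.0e+09 = 0.1500 m
G = eta*(pi*D/lambda)^2 = 0.56*(pi*4.3/0.1500)^2
G = 4541.9481 (linear)
G = 10*log10(4541.9481) = 36.5724 dBi

36.5724 dBi


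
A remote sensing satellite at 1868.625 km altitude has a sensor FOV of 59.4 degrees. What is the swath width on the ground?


FOV = 59.4 deg = 1.0367 rad
swath = 2 * alt * tan(FOV/2) = 2 * 1868.625 * tan(0.5183628)
swath = 2 * 1868.625 * 0.5703899
swath = 2131.6898 km

2131.6898 km


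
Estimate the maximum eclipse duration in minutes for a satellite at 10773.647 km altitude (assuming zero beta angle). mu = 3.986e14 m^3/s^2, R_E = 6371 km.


r = 17144.6470 km
T = 372.3512 min
Eclipse fraction = arcsin(R_E/r)/pi = arcsin(6371.0000/17144.6470)/pi
= arcsin(0.3716029)/pi = 0.1211917
Eclipse duration = 0.1211917 * 372.3512 = 45.1259 min

45.1259 minutes


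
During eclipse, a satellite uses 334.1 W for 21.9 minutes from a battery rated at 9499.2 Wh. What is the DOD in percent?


E_used = P * t / 60 = 334.1 * 21.9 / 60 = 121.9465 Wh
DOD = E_used / E_total * 100 = 121.9465 / 9499.2 * 100
DOD = 1.2838 %

1.2838 %


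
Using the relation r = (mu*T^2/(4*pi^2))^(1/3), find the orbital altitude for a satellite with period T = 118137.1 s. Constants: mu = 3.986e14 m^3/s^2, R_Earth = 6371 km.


T = 118137.1 s
r = (mu*T^2/(4*pi^2))^(1/3) = (3.986e14 * 118137.1^2 / (4*pi^2))^(1/3)
r = 5.2037536e+07 m = 52037.5358 km
alt = r - R_E = 52037.5358 - 6371 = 45666.5358 km

45666.5358 km
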